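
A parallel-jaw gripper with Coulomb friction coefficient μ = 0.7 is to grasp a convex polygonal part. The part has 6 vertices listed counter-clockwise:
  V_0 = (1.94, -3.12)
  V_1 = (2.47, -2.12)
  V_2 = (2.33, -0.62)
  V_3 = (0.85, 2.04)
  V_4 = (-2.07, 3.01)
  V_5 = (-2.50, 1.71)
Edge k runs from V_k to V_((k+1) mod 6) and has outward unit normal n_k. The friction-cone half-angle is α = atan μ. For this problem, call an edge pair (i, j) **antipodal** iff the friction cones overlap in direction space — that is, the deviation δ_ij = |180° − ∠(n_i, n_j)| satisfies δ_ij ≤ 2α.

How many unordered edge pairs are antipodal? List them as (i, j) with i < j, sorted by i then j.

count = 6; pairs: (0,4), (1,4), (1,5), (2,4), (2,5), (3,5)

α = atan 0.7 = 34.99°;  2α = 69.98°
n_0 = (+0.8836, -0.4683)
n_1 = (+0.9957, +0.0929)
n_2 = (+0.8738, +0.4862)
n_3 = (+0.3153, +0.9490)
n_4 = (-0.9494, +0.3140)
n_5 = (-0.7362, -0.6768)
  (0,1): δ = 146.74°  ·
  (0,2): δ = 122.99°  ·
  (0,3): δ = 80.45°  ·
  (0,4): δ = 9.62°  ✓
  (0,5): δ = 70.51°  ·
  (1,2): δ = 156.24°  ·
  (1,3): δ = 113.71°  ·
  (1,4): δ = 23.63°  ✓
  (1,5): δ = 37.26°  ✓
  (2,3): δ = 137.47°  ·
  (2,4): δ = 47.39°  ✓
  (2,5): δ = 13.50°  ✓
  (3,4): δ = 89.93°  ·
  (3,5): δ = 29.03°  ✓
  (4,5): δ = 119.11°  ·
antipodal pairs: 6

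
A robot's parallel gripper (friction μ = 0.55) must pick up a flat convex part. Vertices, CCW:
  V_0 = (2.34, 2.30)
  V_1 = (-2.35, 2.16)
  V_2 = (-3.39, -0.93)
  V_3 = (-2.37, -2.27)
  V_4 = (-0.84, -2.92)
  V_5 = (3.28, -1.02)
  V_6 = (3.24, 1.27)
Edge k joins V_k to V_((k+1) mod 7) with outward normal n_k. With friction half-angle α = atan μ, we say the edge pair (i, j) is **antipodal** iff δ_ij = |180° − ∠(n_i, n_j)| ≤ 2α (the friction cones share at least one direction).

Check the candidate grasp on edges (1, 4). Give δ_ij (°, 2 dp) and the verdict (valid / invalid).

α = atan 0.55 = 28.81°;  2α = 57.62°
edge 1: e_1 = (-1.04, -3.09);  n_1 = (-0.9478, +0.3190)
edge 4: e_4 = (+4.12, +1.90);  n_4 = (+0.4188, -0.9081)
∠(n_1, n_4) = 133.36°
δ = |180° − 133.36°| = 46.64°
46.64° ≤ 2α = 57.62°  →  valid

δ = 46.64°, valid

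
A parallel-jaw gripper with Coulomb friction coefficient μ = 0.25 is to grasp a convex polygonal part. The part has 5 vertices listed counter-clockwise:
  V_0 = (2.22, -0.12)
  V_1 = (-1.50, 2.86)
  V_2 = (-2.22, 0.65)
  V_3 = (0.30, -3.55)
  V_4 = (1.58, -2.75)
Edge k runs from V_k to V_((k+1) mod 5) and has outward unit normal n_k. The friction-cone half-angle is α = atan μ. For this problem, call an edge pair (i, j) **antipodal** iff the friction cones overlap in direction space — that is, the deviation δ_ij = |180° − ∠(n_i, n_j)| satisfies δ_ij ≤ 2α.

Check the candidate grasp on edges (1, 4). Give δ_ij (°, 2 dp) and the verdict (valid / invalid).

α = atan 0.25 = 14.04°;  2α = 28.07°
edge 1: e_1 = (-0.72, -2.21);  n_1 = (-0.9508, +0.3098)
edge 4: e_4 = (+0.64, +2.63);  n_4 = (+0.9716, -0.2364)
∠(n_1, n_4) = 175.63°
δ = |180° − 175.63°| = 4.37°
4.37° ≤ 2α = 28.07°  →  valid

δ = 4.37°, valid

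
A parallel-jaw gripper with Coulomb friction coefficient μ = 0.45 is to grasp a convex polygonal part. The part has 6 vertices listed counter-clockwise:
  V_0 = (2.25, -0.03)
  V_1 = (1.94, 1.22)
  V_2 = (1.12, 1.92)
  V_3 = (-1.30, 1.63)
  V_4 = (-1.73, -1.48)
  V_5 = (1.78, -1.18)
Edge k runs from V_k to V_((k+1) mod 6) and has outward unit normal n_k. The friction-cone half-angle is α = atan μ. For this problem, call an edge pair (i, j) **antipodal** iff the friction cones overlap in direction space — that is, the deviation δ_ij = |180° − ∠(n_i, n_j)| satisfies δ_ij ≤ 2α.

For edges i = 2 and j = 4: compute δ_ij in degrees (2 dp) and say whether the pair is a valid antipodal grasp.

α = atan 0.45 = 24.23°;  2α = 48.46°
edge 2: e_2 = (-2.42, -0.29);  n_2 = (-0.1190, +0.9929)
edge 4: e_4 = (+3.51, +0.30);  n_4 = (+0.0852, -0.9964)
∠(n_2, n_4) = 178.05°
δ = |180° − 178.05°| = 1.95°
1.95° ≤ 2α = 48.46°  →  valid

δ = 1.95°, valid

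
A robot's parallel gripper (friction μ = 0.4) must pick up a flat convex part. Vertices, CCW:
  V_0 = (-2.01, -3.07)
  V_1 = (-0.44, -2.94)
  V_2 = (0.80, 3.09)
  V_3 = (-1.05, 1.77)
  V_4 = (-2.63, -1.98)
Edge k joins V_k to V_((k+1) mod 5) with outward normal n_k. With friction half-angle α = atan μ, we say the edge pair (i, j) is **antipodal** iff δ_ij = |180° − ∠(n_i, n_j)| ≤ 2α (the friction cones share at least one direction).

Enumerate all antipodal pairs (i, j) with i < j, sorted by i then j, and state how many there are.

α = atan 0.4 = 21.80°;  2α = 43.60°
n_0 = (+0.0825, -0.9966)
n_1 = (+0.9795, -0.2014)
n_2 = (-0.5808, +0.8140)
n_3 = (-0.9215, +0.3883)
n_4 = (-0.8692, -0.4944)
  (0,1): δ = 106.35°  ·
  (0,2): δ = 30.77°  ✓
  (0,3): δ = 62.42°  ·
  (0,4): δ = 114.90°  ·
  (1,2): δ = 42.87°  ✓
  (1,3): δ = 11.23°  ✓
  (1,4): δ = 41.25°  ✓
  (2,3): δ = 148.36°  ·
  (2,4): δ = 95.88°  ·
  (3,4): δ = 127.52°  ·
antipodal pairs: 4

count = 4; pairs: (0,2), (1,2), (1,3), (1,4)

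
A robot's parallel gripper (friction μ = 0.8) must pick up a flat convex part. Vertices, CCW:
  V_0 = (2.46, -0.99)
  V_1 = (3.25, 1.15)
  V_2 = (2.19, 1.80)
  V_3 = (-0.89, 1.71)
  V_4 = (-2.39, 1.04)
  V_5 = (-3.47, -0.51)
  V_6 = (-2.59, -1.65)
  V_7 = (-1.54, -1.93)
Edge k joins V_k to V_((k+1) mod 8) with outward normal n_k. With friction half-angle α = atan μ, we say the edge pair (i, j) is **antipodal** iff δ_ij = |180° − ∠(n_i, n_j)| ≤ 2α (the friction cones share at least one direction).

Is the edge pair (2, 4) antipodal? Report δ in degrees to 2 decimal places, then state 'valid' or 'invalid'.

α = atan 0.8 = 38.66°;  2α = 77.32°
edge 2: e_2 = (-3.08, -0.09);  n_2 = (-0.0292, +0.9996)
edge 4: e_4 = (-1.08, -1.55);  n_4 = (-0.8205, +0.5717)
∠(n_2, n_4) = 53.46°
δ = |180° − 53.46°| = 126.54°
126.54° > 2α = 77.32°  →  invalid

δ = 126.54°, invalid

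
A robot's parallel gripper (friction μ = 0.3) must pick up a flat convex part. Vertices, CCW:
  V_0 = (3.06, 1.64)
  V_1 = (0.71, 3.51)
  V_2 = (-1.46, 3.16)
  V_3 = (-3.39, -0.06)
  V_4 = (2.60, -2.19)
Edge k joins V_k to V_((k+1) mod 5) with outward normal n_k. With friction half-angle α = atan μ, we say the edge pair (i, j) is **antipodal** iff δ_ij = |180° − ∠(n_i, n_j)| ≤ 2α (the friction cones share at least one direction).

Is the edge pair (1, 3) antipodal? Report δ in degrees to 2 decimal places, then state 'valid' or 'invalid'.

δ = 28.74°, valid

α = atan 0.3 = 16.70°;  2α = 33.40°
edge 1: e_1 = (-2.17, -0.35);  n_1 = (-0.1592, +0.9872)
edge 3: e_3 = (+5.99, -2.13);  n_3 = (-0.3350, -0.9422)
∠(n_1, n_3) = 151.26°
δ = |180° − 151.26°| = 28.74°
28.74° ≤ 2α = 33.40°  →  valid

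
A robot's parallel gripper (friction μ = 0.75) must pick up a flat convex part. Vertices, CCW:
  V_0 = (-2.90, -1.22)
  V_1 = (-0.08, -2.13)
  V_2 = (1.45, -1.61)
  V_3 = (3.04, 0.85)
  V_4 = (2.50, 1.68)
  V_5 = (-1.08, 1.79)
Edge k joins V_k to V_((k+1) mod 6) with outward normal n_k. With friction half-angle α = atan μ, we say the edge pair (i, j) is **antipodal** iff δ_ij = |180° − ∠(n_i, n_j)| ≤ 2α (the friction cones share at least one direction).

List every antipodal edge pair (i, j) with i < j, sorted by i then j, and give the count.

count = 7; pairs: (0,3), (0,4), (1,4), (1,5), (2,4), (2,5), (3,5)

α = atan 0.75 = 36.87°;  2α = 73.74°
n_0 = (-0.3071, -0.9517)
n_1 = (+0.3218, -0.9468)
n_2 = (+0.8398, -0.5428)
n_3 = (+0.8382, +0.5453)
n_4 = (+0.0307, +0.9995)
n_5 = (-0.8557, +0.5174)
  (0,1): δ = 143.34°  ·
  (0,2): δ = 104.99°  ·
  (0,3): δ = 39.07°  ✓
  (0,4): δ = 16.12°  ✓
  (0,5): δ = 76.73°  ·
  (1,2): δ = 141.65°  ·
  (1,3): δ = 75.72°  ·
  (1,4): δ = 20.53°  ✓
  (1,5): δ = 40.07°  ✓
  (2,3): δ = 114.08°  ·
  (2,4): δ = 58.88°  ✓
  (2,5): δ = 1.72°  ✓
  (3,4): δ = 124.81°  ·
  (3,5): δ = 64.21°  ✓
  (4,5): δ = 119.40°  ·
antipodal pairs: 7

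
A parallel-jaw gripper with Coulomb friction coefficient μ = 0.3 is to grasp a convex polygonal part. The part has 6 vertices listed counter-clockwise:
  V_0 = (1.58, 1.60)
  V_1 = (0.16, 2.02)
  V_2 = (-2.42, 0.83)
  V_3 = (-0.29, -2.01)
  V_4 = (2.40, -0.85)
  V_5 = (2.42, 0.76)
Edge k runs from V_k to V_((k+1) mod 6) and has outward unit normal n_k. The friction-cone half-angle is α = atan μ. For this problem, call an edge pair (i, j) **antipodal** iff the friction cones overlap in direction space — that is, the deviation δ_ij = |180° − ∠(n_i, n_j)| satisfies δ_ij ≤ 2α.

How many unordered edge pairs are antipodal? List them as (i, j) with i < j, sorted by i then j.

count = 2; pairs: (1,3), (2,5)

α = atan 0.3 = 16.70°;  2α = 33.40°
n_0 = (+0.2836, +0.9589)
n_1 = (-0.4188, +0.9081)
n_2 = (-0.8000, -0.6000)
n_3 = (+0.3960, -0.9183)
n_4 = (+0.9999, -0.0124)
n_5 = (+0.7071, +0.7071)
  (0,1): δ = 138.76°  ·
  (0,2): δ = 36.65°  ·
  (0,3): δ = 39.80°  ·
  (0,4): δ = 105.77°  ·
  (0,5): δ = 151.48°  ·
  (1,2): δ = 77.89°  ·
  (1,3): δ = 1.43°  ✓
  (1,4): δ = 64.53°  ·
  (1,5): δ = 110.24°  ·
  (2,3): δ = 103.54°  ·
  (2,4): δ = 37.58°  ·
  (2,5): δ = 8.13°  ✓
  (3,4): δ = 114.04°  ·
  (3,5): δ = 68.33°  ·
  (4,5): δ = 134.29°  ·
antipodal pairs: 2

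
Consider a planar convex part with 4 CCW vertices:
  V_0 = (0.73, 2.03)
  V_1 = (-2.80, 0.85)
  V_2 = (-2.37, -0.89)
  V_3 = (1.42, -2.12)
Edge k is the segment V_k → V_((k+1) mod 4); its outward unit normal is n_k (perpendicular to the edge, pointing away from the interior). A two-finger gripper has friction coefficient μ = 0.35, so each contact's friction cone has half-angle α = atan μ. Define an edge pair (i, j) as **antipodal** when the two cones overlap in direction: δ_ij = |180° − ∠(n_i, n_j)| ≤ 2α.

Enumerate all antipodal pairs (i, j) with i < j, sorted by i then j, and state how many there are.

count = 2; pairs: (0,2), (1,3)

α = atan 0.35 = 19.29°;  2α = 38.58°
n_0 = (-0.3170, +0.9484)
n_1 = (-0.9708, -0.2399)
n_2 = (-0.3087, -0.9512)
n_3 = (+0.9865, +0.1640)
  (0,1): δ = 94.60°  ·
  (0,2): δ = 36.46°  ✓
  (0,3): δ = 80.96°  ·
  (1,2): δ = 121.86°  ·
  (1,3): δ = 4.44°  ✓
  (2,3): δ = 62.58°  ·
antipodal pairs: 2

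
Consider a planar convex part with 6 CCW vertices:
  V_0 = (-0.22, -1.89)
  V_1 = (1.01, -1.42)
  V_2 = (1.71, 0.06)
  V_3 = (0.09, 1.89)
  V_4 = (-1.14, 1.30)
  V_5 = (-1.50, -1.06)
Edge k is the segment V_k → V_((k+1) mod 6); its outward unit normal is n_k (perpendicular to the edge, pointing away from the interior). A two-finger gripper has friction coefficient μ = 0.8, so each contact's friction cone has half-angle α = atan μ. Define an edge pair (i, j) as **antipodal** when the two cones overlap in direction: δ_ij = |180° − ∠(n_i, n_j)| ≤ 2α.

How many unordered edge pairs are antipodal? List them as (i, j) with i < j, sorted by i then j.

α = atan 0.8 = 38.66°;  2α = 77.32°
n_0 = (+0.3569, -0.9341)
n_1 = (+0.9040, -0.4276)
n_2 = (+0.7488, +0.6628)
n_3 = (-0.4325, +0.9016)
n_4 = (-0.9886, +0.1508)
n_5 = (-0.5441, -0.8390)
  (0,1): δ = 136.23°  ·
  (0,2): δ = 69.40°  ✓
  (0,3): δ = 4.71°  ✓
  (0,4): δ = 60.41°  ✓
  (0,5): δ = 126.13°  ·
  (1,2): δ = 113.17°  ·
  (1,3): δ = 39.06°  ✓
  (1,4): δ = 16.64°  ✓
  (1,5): δ = 82.35°  ·
  (2,3): δ = 105.89°  ·
  (2,4): δ = 50.19°  ✓
  (2,5): δ = 15.52°  ✓
  (3,4): δ = 124.30°  ·
  (3,5): δ = 58.59°  ✓
  (4,5): δ = 114.29°  ·
antipodal pairs: 8

count = 8; pairs: (0,2), (0,3), (0,4), (1,3), (1,4), (2,4), (2,5), (3,5)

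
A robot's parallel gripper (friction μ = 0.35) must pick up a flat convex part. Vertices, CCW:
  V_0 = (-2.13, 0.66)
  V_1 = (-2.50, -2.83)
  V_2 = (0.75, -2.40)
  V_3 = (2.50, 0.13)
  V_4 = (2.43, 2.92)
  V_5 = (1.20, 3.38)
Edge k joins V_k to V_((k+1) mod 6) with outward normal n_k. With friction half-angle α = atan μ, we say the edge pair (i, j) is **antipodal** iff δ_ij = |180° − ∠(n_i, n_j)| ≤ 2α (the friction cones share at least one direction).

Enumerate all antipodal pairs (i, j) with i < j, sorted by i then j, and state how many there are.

α = atan 0.35 = 19.29°;  2α = 38.58°
n_0 = (-0.9944, +0.1054)
n_1 = (+0.1312, -0.9914)
n_2 = (+0.8224, -0.5689)
n_3 = (+0.9997, +0.0251)
n_4 = (+0.3503, +0.9366)
n_5 = (-0.6326, +0.7745)
  (0,1): δ = 76.41°  ·
  (0,2): δ = 28.62°  ✓
  (0,3): δ = 7.49°  ✓
  (0,4): δ = 75.55°  ·
  (0,5): δ = 135.29°  ·
  (1,2): δ = 132.21°  ·
  (1,3): δ = 96.10°  ·
  (1,4): δ = 28.04°  ✓
  (1,5): δ = 31.71°  ✓
  (2,3): δ = 143.89°  ·
  (2,4): δ = 75.83°  ·
  (2,5): δ = 16.09°  ✓
  (3,4): δ = 111.94°  ·
  (3,5): δ = 52.19°  ·
  (4,5): δ = 120.25°  ·
antipodal pairs: 5

count = 5; pairs: (0,2), (0,3), (1,4), (1,5), (2,5)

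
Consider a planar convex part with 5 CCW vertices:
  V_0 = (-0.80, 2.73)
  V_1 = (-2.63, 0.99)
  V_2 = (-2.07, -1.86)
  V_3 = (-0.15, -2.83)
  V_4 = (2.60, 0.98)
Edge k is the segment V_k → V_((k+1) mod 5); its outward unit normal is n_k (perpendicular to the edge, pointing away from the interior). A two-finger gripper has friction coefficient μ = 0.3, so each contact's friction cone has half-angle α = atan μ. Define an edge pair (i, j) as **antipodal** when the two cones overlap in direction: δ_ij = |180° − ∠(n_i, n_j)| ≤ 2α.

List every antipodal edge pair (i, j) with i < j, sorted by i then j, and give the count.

α = atan 0.3 = 16.70°;  2α = 33.40°
n_0 = (-0.6891, +0.7247)
n_1 = (-0.9812, -0.1928)
n_2 = (-0.4509, -0.8926)
n_3 = (+0.8108, -0.5853)
n_4 = (+0.4576, +0.8891)
  (0,1): δ = 122.44°  ·
  (0,2): δ = 70.36°  ·
  (0,3): δ = 10.62°  ✓
  (0,4): δ = 109.21°  ·
  (1,2): δ = 127.92°  ·
  (1,3): δ = 46.94°  ·
  (1,4): δ = 51.65°  ·
  (2,3): δ = 99.02°  ·
  (2,4): δ = 0.43°  ✓
  (3,4): δ = 81.41°  ·
antipodal pairs: 2

count = 2; pairs: (0,3), (2,4)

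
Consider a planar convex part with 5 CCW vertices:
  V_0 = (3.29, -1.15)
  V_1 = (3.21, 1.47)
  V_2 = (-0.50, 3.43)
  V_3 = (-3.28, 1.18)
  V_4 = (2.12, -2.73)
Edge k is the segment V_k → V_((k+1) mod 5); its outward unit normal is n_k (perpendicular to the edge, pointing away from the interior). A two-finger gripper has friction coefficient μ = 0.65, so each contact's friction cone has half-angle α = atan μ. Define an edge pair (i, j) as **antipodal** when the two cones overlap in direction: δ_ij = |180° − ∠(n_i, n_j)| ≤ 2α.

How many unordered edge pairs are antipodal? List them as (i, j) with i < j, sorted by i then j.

α = atan 0.65 = 33.02°;  2α = 66.05°
n_0 = (+0.9995, +0.0305)
n_1 = (+0.4671, +0.8842)
n_2 = (-0.6291, +0.7773)
n_3 = (-0.5865, -0.8100)
n_4 = (+0.8036, -0.5951)
  (0,1): δ = 119.60°  ·
  (0,2): δ = 52.76°  ✓
  (0,3): δ = 52.34°  ✓
  (0,4): δ = 141.73°  ·
  (1,2): δ = 113.17°  ·
  (1,3): δ = 8.06°  ✓
  (1,4): δ = 81.33°  ·
  (2,3): δ = 74.89°  ·
  (2,4): δ = 14.49°  ✓
  (3,4): δ = 90.61°  ·
antipodal pairs: 4

count = 4; pairs: (0,2), (0,3), (1,3), (2,4)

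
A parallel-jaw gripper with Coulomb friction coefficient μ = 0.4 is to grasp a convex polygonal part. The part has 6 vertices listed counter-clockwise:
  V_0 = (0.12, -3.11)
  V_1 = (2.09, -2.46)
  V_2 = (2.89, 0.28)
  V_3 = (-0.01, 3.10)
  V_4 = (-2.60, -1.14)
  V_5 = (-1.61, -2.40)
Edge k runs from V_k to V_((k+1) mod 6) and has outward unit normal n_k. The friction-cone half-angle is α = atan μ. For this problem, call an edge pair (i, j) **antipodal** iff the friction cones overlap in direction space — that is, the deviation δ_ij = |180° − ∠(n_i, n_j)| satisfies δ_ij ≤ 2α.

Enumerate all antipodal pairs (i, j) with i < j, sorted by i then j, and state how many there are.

α = atan 0.4 = 21.80°;  2α = 43.60°
n_0 = (+0.3133, -0.9496)
n_1 = (+0.9599, -0.2803)
n_2 = (+0.6971, +0.7169)
n_3 = (-0.8534, +0.5213)
n_4 = (-0.7863, -0.6178)
n_5 = (-0.3797, -0.9251)
  (0,1): δ = 124.54°  ·
  (0,2): δ = 62.46°  ·
  (0,3): δ = 40.32°  ✓
  (0,4): δ = 109.90°  ·
  (0,5): δ = 139.43°  ·
  (1,2): δ = 117.92°  ·
  (1,3): δ = 15.14°  ✓
  (1,4): δ = 54.43°  ·
  (1,5): δ = 83.96°  ·
  (2,3): δ = 77.22°  ·
  (2,4): δ = 7.64°  ✓
  (2,5): δ = 21.89°  ✓
  (3,4): δ = 110.42°  ·
  (3,5): δ = 80.89°  ·
  (4,5): δ = 150.47°  ·
antipodal pairs: 4

count = 4; pairs: (0,3), (1,3), (2,4), (2,5)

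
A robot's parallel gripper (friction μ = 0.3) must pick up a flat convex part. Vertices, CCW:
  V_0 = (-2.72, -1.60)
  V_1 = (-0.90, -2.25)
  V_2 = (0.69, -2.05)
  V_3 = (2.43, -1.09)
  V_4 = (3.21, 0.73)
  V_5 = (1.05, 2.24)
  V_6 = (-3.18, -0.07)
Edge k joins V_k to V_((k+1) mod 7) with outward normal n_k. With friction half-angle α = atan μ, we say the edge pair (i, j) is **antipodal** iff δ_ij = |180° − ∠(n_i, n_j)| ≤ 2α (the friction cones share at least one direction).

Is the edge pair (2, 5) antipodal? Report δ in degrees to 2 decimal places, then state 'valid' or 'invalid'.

δ = 0.25°, valid

α = atan 0.3 = 16.70°;  2α = 33.40°
edge 2: e_2 = (+1.74, +0.96);  n_2 = (+0.4831, -0.8756)
edge 5: e_5 = (-4.23, -2.31);  n_5 = (-0.4793, +0.8777)
∠(n_2, n_5) = 179.75°
δ = |180° − 179.75°| = 0.25°
0.25° ≤ 2α = 33.40°  →  valid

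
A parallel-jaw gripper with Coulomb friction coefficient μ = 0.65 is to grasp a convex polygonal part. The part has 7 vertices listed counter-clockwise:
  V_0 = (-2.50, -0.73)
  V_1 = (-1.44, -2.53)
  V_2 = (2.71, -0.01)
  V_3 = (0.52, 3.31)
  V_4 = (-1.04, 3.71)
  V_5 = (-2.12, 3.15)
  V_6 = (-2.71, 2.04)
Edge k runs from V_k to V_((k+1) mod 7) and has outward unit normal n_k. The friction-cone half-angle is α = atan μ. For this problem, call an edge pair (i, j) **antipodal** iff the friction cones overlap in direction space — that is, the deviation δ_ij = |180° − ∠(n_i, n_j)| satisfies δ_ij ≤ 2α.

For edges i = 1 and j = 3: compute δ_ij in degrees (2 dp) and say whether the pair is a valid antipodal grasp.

α = atan 0.65 = 33.02°;  2α = 66.05°
edge 1: e_1 = (+4.15, +2.52);  n_1 = (+0.5190, -0.8548)
edge 3: e_3 = (-1.56, +0.40);  n_3 = (+0.2484, +0.9687)
∠(n_1, n_3) = 134.35°
δ = |180° − 134.35°| = 45.65°
45.65° ≤ 2α = 66.05°  →  valid

δ = 45.65°, valid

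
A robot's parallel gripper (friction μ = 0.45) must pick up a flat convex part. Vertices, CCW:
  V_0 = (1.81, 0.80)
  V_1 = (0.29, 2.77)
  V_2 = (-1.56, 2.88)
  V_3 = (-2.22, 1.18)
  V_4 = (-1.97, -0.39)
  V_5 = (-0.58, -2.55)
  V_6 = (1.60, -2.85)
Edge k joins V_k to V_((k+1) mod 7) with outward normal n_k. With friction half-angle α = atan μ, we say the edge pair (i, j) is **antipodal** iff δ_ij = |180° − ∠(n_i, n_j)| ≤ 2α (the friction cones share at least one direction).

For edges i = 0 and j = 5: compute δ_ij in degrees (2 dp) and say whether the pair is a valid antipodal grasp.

δ = 44.51°, valid

α = atan 0.45 = 24.23°;  2α = 48.46°
edge 0: e_0 = (-1.52, +1.97);  n_0 = (+0.7917, +0.6109)
edge 5: e_5 = (+2.18, -0.30);  n_5 = (-0.1363, -0.9907)
∠(n_0, n_5) = 135.49°
δ = |180° − 135.49°| = 44.51°
44.51° ≤ 2α = 48.46°  →  valid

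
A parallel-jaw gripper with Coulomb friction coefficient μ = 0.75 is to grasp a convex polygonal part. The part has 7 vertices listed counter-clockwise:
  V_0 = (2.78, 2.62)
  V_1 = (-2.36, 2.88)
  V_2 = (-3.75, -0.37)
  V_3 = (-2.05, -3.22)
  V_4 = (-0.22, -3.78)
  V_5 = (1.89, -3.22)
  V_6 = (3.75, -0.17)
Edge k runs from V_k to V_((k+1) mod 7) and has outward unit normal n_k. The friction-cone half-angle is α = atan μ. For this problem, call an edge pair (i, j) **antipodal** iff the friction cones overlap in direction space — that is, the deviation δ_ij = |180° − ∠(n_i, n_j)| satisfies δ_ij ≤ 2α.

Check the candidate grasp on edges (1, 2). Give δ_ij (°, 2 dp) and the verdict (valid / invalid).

δ = 126.03°, invalid

α = atan 0.75 = 36.87°;  2α = 73.74°
edge 1: e_1 = (-1.39, -3.25);  n_1 = (-0.9194, +0.3932)
edge 2: e_2 = (+1.70, -2.85);  n_2 = (-0.8588, -0.5123)
∠(n_1, n_2) = 53.97°
δ = |180° − 53.97°| = 126.03°
126.03° > 2α = 73.74°  →  invalid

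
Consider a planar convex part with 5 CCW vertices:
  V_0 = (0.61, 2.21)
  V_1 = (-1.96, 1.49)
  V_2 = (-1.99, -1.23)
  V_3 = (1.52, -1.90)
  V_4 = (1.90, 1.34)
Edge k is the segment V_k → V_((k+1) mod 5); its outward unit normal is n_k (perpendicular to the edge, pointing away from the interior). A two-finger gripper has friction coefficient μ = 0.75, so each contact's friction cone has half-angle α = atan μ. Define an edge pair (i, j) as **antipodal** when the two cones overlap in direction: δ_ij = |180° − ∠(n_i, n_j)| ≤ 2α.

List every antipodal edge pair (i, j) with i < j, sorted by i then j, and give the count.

α = atan 0.75 = 36.87°;  2α = 73.74°
n_0 = (-0.2698, +0.9629)
n_1 = (-0.9999, +0.0110)
n_2 = (-0.1875, -0.9823)
n_3 = (+0.9932, -0.1165)
n_4 = (+0.5591, +0.8291)
  (0,1): δ = 106.28°  ·
  (0,2): δ = 26.46°  ✓
  (0,3): δ = 67.66°  ✓
  (0,4): δ = 130.35°  ·
  (1,2): δ = 100.17°  ·
  (1,3): δ = 6.06°  ✓
  (1,4): δ = 56.64°  ✓
  (2,3): δ = 85.88°  ·
  (2,4): δ = 23.19°  ✓
  (3,4): δ = 117.31°  ·
antipodal pairs: 5

count = 5; pairs: (0,2), (0,3), (1,3), (1,4), (2,4)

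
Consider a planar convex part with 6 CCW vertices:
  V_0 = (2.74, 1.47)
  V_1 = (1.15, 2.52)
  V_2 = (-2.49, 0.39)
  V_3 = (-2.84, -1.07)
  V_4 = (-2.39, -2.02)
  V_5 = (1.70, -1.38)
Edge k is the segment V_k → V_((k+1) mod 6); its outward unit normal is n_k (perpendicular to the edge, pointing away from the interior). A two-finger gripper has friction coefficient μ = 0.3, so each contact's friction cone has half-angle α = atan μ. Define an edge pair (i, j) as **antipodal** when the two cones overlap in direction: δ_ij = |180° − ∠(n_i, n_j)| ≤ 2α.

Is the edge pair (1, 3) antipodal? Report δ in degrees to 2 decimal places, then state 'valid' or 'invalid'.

δ = 94.99°, invalid

α = atan 0.3 = 16.70°;  2α = 33.40°
edge 1: e_1 = (-3.64, -2.13);  n_1 = (-0.5050, +0.8631)
edge 3: e_3 = (+0.45, -0.95);  n_3 = (-0.9037, -0.4281)
∠(n_1, n_3) = 85.01°
δ = |180° − 85.01°| = 94.99°
94.99° > 2α = 33.40°  →  invalid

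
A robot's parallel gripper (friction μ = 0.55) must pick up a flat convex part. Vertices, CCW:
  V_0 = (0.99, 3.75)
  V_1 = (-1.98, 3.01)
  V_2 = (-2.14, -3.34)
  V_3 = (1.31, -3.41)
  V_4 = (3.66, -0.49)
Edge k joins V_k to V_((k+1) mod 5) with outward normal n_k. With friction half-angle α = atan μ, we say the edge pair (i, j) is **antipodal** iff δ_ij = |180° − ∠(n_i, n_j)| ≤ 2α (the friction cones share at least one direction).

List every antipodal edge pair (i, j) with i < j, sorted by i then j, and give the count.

α = atan 0.55 = 28.81°;  2α = 57.62°
n_0 = (-0.2418, +0.9703)
n_1 = (-0.9997, +0.0252)
n_2 = (-0.0203, -0.9998)
n_3 = (+0.7790, -0.6270)
n_4 = (+0.8462, +0.5329)
  (0,1): δ = 105.43°  ·
  (0,2): δ = 15.15°  ✓
  (0,3): δ = 37.18°  ✓
  (0,4): δ = 108.21°  ·
  (1,2): δ = 89.72°  ·
  (1,3): δ = 37.38°  ✓
  (1,4): δ = 33.64°  ✓
  (2,3): δ = 127.66°  ·
  (2,4): δ = 56.64°  ✓
  (3,4): δ = 108.97°  ·
antipodal pairs: 5

count = 5; pairs: (0,2), (0,3), (1,3), (1,4), (2,4)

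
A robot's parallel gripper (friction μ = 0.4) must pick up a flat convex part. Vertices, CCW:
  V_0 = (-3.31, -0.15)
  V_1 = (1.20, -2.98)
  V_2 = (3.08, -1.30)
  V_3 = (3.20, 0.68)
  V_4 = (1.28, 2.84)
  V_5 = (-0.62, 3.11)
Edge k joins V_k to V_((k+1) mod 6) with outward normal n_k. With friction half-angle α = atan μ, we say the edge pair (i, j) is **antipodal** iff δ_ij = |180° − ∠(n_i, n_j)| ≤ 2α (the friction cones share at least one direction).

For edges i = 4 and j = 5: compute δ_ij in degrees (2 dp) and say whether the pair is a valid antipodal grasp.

α = atan 0.4 = 21.80°;  2α = 43.60°
edge 4: e_4 = (-1.90, +0.27);  n_4 = (+0.1407, +0.9901)
edge 5: e_5 = (-2.69, -3.26);  n_5 = (-0.7713, +0.6365)
∠(n_4, n_5) = 58.56°
δ = |180° − 58.56°| = 121.44°
121.44° > 2α = 43.60°  →  invalid

δ = 121.44°, invalid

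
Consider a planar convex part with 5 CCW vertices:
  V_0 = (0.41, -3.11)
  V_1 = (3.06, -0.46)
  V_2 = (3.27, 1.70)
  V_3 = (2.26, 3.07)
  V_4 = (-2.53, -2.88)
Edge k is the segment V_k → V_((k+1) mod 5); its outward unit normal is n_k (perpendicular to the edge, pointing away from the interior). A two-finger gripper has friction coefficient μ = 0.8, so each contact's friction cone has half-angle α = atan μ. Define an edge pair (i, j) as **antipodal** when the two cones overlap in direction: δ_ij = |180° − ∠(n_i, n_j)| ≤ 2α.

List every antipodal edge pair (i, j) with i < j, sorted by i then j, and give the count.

count = 5; pairs: (0,3), (1,3), (2,3), (2,4), (3,4)

α = atan 0.8 = 38.66°;  2α = 77.32°
n_0 = (+0.7071, -0.7071)
n_1 = (+0.9953, -0.0968)
n_2 = (+0.8049, +0.5934)
n_3 = (-0.7789, +0.6271)
n_4 = (-0.0780, -0.9970)
  (0,1): δ = 140.55°  ·
  (0,2): δ = 98.60°  ·
  (0,3): δ = 6.16°  ✓
  (0,4): δ = 130.53°  ·
  (1,2): δ = 138.05°  ·
  (1,3): δ = 33.28°  ✓
  (1,4): δ = 91.08°  ·
  (2,3): δ = 75.23°  ✓
  (2,4): δ = 49.13°  ✓
  (3,4): δ = 55.64°  ✓
antipodal pairs: 5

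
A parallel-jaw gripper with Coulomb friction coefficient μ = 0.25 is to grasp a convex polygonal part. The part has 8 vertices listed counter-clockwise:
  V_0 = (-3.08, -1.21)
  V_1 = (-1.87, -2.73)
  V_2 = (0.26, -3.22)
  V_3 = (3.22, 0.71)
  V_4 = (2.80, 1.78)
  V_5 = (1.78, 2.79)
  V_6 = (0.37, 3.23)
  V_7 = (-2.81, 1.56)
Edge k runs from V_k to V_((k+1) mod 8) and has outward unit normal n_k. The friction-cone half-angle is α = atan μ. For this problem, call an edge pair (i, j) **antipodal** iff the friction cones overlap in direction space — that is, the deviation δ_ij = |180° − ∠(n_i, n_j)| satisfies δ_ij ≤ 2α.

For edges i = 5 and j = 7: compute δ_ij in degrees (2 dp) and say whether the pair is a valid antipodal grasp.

α = atan 0.25 = 14.04°;  2α = 28.07°
edge 5: e_5 = (-1.41, +0.44);  n_5 = (+0.2979, +0.9546)
edge 7: e_7 = (-0.27, -2.77);  n_7 = (-0.9953, +0.0970)
∠(n_5, n_7) = 101.76°
δ = |180° − 101.76°| = 78.24°
78.24° > 2α = 28.07°  →  invalid

δ = 78.24°, invalid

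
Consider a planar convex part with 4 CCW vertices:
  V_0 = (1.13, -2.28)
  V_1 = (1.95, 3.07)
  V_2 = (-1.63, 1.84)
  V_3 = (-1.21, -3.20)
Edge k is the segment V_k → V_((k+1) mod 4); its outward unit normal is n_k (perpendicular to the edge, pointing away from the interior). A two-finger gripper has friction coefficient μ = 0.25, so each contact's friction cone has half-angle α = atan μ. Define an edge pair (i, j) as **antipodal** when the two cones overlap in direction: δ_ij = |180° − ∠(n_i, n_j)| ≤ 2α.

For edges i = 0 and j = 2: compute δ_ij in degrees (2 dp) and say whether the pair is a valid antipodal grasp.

α = atan 0.25 = 14.04°;  2α = 28.07°
edge 0: e_0 = (+0.82, +5.35);  n_0 = (+0.9885, -0.1515)
edge 2: e_2 = (+0.42, -5.04);  n_2 = (-0.9965, -0.0830)
∠(n_0, n_2) = 166.52°
δ = |180° − 166.52°| = 13.48°
13.48° ≤ 2α = 28.07°  →  valid

δ = 13.48°, valid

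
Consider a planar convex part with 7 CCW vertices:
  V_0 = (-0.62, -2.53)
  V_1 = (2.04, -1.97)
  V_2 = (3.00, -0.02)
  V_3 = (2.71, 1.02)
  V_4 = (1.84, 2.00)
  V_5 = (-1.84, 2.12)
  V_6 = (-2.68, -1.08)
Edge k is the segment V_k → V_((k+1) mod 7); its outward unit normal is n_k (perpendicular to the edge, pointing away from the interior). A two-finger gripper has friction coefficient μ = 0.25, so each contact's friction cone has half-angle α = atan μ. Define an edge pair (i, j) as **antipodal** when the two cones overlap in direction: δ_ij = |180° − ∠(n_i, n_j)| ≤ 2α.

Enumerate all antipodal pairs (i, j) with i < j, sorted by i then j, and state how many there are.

α = atan 0.25 = 14.04°;  2α = 28.07°
n_0 = (+0.2060, -0.9785)
n_1 = (+0.8972, -0.4417)
n_2 = (+0.9633, +0.2686)
n_3 = (+0.7478, +0.6639)
n_4 = (+0.0326, +0.9995)
n_5 = (-0.9672, +0.2539)
n_6 = (-0.5756, -0.8177)
  (0,1): δ = 128.10°  ·
  (0,2): δ = 86.31°  ·
  (0,3): δ = 60.29°  ·
  (0,4): δ = 13.76°  ✓
  (0,5): δ = 63.40°  ·
  (0,6): δ = 132.97°  ·
  (1,2): δ = 138.21°  ·
  (1,3): δ = 112.19°  ·
  (1,4): δ = 65.66°  ·
  (1,5): δ = 11.50°  ✓
  (1,6): δ = 81.07°  ·
  (2,3): δ = 153.98°  ·
  (2,4): δ = 107.45°  ·
  (2,5): δ = 30.29°  ·
  (2,6): δ = 39.28°  ·
  (3,4): δ = 133.46°  ·
  (3,5): δ = 56.31°  ·
  (3,6): δ = 13.26°  ✓
  (4,5): δ = 102.84°  ·
  (4,6): δ = 33.27°  ·
  (5,6): δ = 110.43°  ·
antipodal pairs: 3

count = 3; pairs: (0,4), (1,5), (3,6)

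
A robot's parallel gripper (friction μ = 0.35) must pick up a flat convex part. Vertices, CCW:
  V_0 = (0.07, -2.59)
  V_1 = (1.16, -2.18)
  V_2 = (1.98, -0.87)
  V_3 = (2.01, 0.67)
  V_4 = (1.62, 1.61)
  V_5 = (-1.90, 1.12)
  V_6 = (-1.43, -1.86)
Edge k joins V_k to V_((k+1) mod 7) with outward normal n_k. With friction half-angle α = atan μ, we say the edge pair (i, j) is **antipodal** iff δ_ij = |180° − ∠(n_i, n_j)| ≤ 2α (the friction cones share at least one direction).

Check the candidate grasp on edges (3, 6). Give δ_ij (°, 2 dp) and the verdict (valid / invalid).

α = atan 0.35 = 19.29°;  2α = 38.58°
edge 3: e_3 = (-0.39, +0.94);  n_3 = (+0.9237, +0.3832)
edge 6: e_6 = (+1.50, -0.73);  n_6 = (-0.4376, -0.8992)
∠(n_3, n_6) = 138.48°
δ = |180° − 138.48°| = 41.52°
41.52° > 2α = 38.58°  →  invalid

δ = 41.52°, invalid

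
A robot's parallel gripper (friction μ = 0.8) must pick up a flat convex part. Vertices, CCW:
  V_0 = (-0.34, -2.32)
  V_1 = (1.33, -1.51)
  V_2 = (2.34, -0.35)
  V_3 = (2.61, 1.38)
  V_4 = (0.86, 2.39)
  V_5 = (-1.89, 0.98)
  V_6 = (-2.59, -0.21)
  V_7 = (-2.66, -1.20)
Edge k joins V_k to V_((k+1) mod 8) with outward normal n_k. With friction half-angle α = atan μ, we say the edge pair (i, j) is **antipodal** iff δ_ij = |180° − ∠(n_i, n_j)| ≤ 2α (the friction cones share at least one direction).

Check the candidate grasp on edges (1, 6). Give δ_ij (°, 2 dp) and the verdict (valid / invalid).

δ = 37.00°, valid

α = atan 0.8 = 38.66°;  2α = 77.32°
edge 1: e_1 = (+1.01, +1.16);  n_1 = (+0.7542, -0.6567)
edge 6: e_6 = (-0.07, -0.99);  n_6 = (-0.9975, +0.0705)
∠(n_1, n_6) = 143.00°
δ = |180° − 143.00°| = 37.00°
37.00° ≤ 2α = 77.32°  →  valid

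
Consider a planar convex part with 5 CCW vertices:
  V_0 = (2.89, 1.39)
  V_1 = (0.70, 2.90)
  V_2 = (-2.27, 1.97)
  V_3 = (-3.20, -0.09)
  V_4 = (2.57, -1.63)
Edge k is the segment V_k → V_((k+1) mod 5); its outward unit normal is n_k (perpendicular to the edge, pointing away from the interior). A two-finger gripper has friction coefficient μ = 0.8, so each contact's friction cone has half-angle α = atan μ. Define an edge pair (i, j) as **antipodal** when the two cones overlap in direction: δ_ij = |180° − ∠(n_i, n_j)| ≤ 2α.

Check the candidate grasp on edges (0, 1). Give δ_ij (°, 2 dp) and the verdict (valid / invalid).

δ = 128.03°, invalid

α = atan 0.8 = 38.66°;  2α = 77.32°
edge 0: e_0 = (-2.19, +1.51);  n_0 = (+0.5676, +0.8233)
edge 1: e_1 = (-2.97, -0.93);  n_1 = (-0.2988, +0.9543)
∠(n_0, n_1) = 51.97°
δ = |180° − 51.97°| = 128.03°
128.03° > 2α = 77.32°  →  invalid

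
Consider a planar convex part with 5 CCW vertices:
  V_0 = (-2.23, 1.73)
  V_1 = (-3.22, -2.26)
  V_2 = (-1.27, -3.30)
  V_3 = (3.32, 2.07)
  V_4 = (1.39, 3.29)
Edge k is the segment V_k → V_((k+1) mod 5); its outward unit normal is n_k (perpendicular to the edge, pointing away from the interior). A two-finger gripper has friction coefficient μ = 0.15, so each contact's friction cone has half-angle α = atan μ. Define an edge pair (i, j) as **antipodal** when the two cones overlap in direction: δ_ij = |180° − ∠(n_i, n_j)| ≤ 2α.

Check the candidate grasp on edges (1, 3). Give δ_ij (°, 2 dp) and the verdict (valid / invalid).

δ = 4.23°, valid

α = atan 0.15 = 8.53°;  2α = 17.06°
edge 1: e_1 = (+1.95, -1.04);  n_1 = (-0.4706, -0.8824)
edge 3: e_3 = (-1.93, +1.22);  n_3 = (+0.5343, +0.8453)
∠(n_1, n_3) = 175.77°
δ = |180° − 175.77°| = 4.23°
4.23° ≤ 2α = 17.06°  →  valid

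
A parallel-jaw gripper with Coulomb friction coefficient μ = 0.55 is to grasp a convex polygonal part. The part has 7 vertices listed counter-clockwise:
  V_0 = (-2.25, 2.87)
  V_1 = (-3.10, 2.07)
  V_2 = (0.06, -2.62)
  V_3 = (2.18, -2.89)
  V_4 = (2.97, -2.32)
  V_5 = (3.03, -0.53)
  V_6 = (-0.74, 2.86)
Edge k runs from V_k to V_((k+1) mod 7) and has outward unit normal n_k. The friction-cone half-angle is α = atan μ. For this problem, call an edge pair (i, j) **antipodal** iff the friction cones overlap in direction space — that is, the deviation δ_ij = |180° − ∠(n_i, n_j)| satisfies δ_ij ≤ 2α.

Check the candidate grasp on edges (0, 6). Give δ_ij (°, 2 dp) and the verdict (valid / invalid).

α = atan 0.55 = 28.81°;  2α = 57.62°
edge 0: e_0 = (-0.85, -0.80);  n_0 = (-0.6854, +0.7282)
edge 6: e_6 = (-1.51, +0.01);  n_6 = (+0.0066, +1.0000)
∠(n_0, n_6) = 43.64°
δ = |180° − 43.64°| = 136.36°
136.36° > 2α = 57.62°  →  invalid

δ = 136.36°, invalid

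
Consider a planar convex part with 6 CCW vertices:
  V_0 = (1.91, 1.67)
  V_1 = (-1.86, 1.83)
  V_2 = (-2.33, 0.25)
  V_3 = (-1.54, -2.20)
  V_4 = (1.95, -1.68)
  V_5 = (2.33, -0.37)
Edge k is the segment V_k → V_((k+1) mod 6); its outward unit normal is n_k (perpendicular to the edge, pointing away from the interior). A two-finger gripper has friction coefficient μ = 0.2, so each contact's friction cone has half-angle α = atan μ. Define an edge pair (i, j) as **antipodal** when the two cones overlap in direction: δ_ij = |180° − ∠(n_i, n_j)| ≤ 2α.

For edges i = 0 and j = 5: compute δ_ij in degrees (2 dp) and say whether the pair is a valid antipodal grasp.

δ = 104.06°, invalid

α = atan 0.2 = 11.31°;  2α = 22.62°
edge 0: e_0 = (-3.77, +0.16);  n_0 = (+0.0424, +0.9991)
edge 5: e_5 = (-0.42, +2.04);  n_5 = (+0.9795, +0.2017)
∠(n_0, n_5) = 75.94°
δ = |180° − 75.94°| = 104.06°
104.06° > 2α = 22.62°  →  invalid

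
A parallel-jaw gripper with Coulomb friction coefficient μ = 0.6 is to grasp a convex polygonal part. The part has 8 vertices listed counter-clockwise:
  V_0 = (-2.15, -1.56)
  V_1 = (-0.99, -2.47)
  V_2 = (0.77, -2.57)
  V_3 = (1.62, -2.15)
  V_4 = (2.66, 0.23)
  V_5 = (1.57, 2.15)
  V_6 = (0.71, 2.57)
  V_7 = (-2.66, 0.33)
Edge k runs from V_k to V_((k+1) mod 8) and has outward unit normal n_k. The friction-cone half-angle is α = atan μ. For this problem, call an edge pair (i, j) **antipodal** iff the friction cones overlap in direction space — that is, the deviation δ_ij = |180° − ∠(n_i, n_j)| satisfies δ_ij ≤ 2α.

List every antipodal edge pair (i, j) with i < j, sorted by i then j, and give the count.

count = 11; pairs: (0,4), (0,5), (1,4), (1,5), (1,6), (2,5), (2,6), (3,6), (3,7), (4,7), (5,7)

α = atan 0.6 = 30.96°;  2α = 61.93°
n_0 = (-0.6172, -0.7868)
n_1 = (-0.0567, -0.9984)
n_2 = (+0.4430, -0.8965)
n_3 = (+0.9163, -0.4004)
n_4 = (+0.8696, +0.4937)
n_5 = (+0.4388, +0.8986)
n_6 = (-0.5536, +0.8328)
n_7 = (-0.9655, -0.2605)
  (0,1): δ = 145.14°  ·
  (0,2): δ = 115.59°  ·
  (0,3): δ = 75.49°  ·
  (0,4): δ = 22.30°  ✓
  (0,5): δ = 12.08°  ✓
  (0,6): δ = 71.73°  ·
  (0,7): δ = 143.21°  ·
  (1,2): δ = 150.45°  ·
  (1,3): δ = 110.35°  ·
  (1,4): δ = 57.16°  ✓
  (1,5): δ = 22.78°  ✓
  (1,6): δ = 36.86°  ✓
  (1,7): δ = 108.35°  ·
  (2,3): δ = 139.90°  ·
  (2,4): δ = 86.71°  ·
  (2,5): δ = 52.32°  ✓
  (2,6): δ = 7.32°  ✓
  (2,7): δ = 78.81°  ·
  (3,4): δ = 126.81°  ·
  (3,5): δ = 92.43°  ·
  (3,6): δ = 32.78°  ✓
  (3,7): δ = 38.71°  ✓
  (4,5): δ = 145.61°  ·
  (4,6): δ = 85.97°  ·
  (4,7): δ = 14.48°  ✓
  (5,6): δ = 120.36°  ·
  (5,7): δ = 48.87°  ✓
  (6,7): δ = 108.51°  ·
antipodal pairs: 11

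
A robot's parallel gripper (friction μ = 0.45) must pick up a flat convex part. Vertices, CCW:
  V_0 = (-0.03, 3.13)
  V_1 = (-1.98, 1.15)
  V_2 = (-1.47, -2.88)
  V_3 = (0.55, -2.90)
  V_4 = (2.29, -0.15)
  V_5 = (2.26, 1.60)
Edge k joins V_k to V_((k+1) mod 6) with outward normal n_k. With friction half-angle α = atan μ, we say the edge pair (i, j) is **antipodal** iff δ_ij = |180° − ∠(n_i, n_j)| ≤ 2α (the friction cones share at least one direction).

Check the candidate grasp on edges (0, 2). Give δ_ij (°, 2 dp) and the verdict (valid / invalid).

α = atan 0.45 = 24.23°;  2α = 48.46°
edge 0: e_0 = (-1.95, -1.98);  n_0 = (-0.7125, +0.7017)
edge 2: e_2 = (+2.02, -0.02);  n_2 = (-0.0099, -1.0000)
∠(n_0, n_2) = 134.00°
δ = |180° − 134.00°| = 46.00°
46.00° ≤ 2α = 48.46°  →  valid

δ = 46.00°, valid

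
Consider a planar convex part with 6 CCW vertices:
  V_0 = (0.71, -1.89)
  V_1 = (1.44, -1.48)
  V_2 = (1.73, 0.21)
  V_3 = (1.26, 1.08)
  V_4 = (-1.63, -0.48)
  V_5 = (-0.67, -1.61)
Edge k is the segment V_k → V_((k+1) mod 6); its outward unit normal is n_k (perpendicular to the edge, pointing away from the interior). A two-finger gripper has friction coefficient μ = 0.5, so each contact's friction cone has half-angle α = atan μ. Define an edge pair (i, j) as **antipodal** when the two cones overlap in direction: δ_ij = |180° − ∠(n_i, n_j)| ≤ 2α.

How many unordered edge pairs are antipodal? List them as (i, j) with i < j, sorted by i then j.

α = atan 0.5 = 26.57°;  2α = 53.13°
n_0 = (+0.4897, -0.8719)
n_1 = (+0.9856, -0.1691)
n_2 = (+0.8798, +0.4753)
n_3 = (-0.4750, +0.8800)
n_4 = (-0.7621, -0.6475)
n_5 = (-0.1988, -0.9800)
  (0,1): δ = 129.06°  ·
  (0,2): δ = 90.94°  ·
  (0,3): δ = 0.96°  ✓
  (0,4): δ = 101.03°  ·
  (0,5): δ = 139.21°  ·
  (1,2): δ = 141.88°  ·
  (1,3): δ = 51.90°  ✓
  (1,4): δ = 50.09°  ✓
  (1,5): δ = 88.27°  ·
  (2,3): δ = 90.02°  ·
  (2,4): δ = 11.97°  ✓
  (2,5): δ = 50.15°  ✓
  (3,4): δ = 78.01°  ·
  (3,5): δ = 39.83°  ✓
  (4,5): δ = 141.82°  ·
antipodal pairs: 6

count = 6; pairs: (0,3), (1,3), (1,4), (2,4), (2,5), (3,5)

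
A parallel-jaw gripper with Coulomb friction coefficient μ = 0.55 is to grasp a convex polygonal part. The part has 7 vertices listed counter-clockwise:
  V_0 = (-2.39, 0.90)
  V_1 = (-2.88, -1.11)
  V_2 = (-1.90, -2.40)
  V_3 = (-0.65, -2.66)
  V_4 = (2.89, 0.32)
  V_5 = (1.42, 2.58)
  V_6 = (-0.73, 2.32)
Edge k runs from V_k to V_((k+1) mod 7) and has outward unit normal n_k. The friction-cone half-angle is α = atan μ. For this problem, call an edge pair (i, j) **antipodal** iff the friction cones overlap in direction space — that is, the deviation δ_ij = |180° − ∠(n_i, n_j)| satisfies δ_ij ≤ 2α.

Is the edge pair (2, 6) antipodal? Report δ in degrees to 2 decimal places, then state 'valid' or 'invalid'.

α = atan 0.55 = 28.81°;  2α = 57.62°
edge 2: e_2 = (+1.25, -0.26);  n_2 = (-0.2036, -0.9790)
edge 6: e_6 = (-1.66, -1.42);  n_6 = (-0.6500, +0.7599)
∠(n_2, n_6) = 127.71°
δ = |180° − 127.71°| = 52.29°
52.29° ≤ 2α = 57.62°  →  valid

δ = 52.29°, valid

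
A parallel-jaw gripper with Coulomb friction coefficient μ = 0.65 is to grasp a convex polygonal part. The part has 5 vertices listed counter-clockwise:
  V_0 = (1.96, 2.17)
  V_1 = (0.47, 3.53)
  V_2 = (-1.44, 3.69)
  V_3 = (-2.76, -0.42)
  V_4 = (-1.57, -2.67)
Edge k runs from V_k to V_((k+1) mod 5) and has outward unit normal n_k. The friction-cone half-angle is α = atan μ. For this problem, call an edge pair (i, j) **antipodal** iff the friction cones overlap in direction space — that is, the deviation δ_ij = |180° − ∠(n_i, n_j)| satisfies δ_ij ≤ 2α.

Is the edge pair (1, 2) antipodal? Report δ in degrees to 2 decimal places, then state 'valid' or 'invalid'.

α = atan 0.65 = 33.02°;  2α = 66.05°
edge 1: e_1 = (-1.91, +0.16);  n_1 = (+0.0835, +0.9965)
edge 2: e_2 = (-1.32, -4.11);  n_2 = (-0.9521, +0.3058)
∠(n_1, n_2) = 76.98°
δ = |180° − 76.98°| = 103.02°
103.02° > 2α = 66.05°  →  invalid

δ = 103.02°, invalid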